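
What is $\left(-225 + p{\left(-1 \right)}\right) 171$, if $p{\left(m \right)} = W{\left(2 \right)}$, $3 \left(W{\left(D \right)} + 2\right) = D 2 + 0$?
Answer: $-38589$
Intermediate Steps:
$W{\left(D \right)} = -2 + \frac{2 D}{3}$ ($W{\left(D \right)} = -2 + \frac{D 2 + 0}{3} = -2 + \frac{2 D + 0}{3} = -2 + \frac{2 D}{3}$)
$p{\left(m \right)} = - \frac{2}{3}$ ($p{\left(m \right)} = -2 + \frac{2}{3} \cdot 2 = -2 + \frac{4}{3} = - \frac{2}{3}$)
$\left(-225 + p{\left(-1 \right)}\right) 171 = \left(-225 - \frac{2}{3}\right) 171 = \left(- \frac{677}{3}\right) 171 = -38589$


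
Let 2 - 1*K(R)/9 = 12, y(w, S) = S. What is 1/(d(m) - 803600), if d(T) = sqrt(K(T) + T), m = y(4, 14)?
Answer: -200900/161443240019 - I*sqrt(19)/322886480038 ≈ -1.2444e-6 - 1.35e-11*I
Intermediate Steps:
m = 14
K(R) = -90 (K(R) = 18 - 9*12 = 18 - 108 = -90)
d(T) = sqrt(-90 + T)
1/(d(m) - 803600) = 1/(sqrt(-90 + 14) - 803600) = 1/(sqrt(-76) - 803600) = 1/(2*I*sqrt(19) - 803600) = 1/(-803600 + 2*I*sqrt(19))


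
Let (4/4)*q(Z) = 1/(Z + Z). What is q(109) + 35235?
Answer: 7681231/218 ≈ 35235.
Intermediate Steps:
q(Z) = 1/(2*Z) (q(Z) = 1/(Z + Z) = 1/(2*Z))
q(109) + 35235 = (½)/109 + 35235 = (½)*(1/109) + 35235 = 1/218 + 35235 = 7681231/218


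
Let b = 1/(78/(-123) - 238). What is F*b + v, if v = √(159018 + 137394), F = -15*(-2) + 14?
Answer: -451/2446 + 2*√74103 ≈ 544.25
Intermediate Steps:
b = -41/9784 (b = 1/(78*(-1/123) - 238) = 1/(-26/41 - 238) = 1/(-9784/41) = -41/9784 ≈ -0.0041905)
F = 44 (F = 30 + 14 = 44)
v = 2*√74103 (v = √296412 = 2*√74103 ≈ 544.44)
F*b + v = 44*(-41/9784) + 2*√74103 = -451/2446 + 2*√74103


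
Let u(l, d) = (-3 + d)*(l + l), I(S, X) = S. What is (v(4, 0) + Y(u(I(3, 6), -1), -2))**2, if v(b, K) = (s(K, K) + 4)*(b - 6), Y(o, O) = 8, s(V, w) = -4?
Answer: 64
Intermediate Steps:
u(l, d) = 2*l*(-3 + d) (u(l, d) = (-3 + d)*(2*l) = 2*l*(-3 + d))
v(b, K) = 0 (v(b, K) = (-4 + 4)*(b - 6) = 0*(-6 + b) = 0)
(v(4, 0) + Y(u(I(3, 6), -1), -2))**2 = (0 + 8)**2 = 8**2 = 64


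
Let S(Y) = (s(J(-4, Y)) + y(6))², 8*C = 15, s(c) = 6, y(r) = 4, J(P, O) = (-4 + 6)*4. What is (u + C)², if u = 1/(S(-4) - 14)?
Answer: 421201/118336 ≈ 3.5594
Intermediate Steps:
J(P, O) = 8 (J(P, O) = 2*4 = 8)
C = 15/8 (C = (⅛)*15 = 15/8 ≈ 1.8750)
S(Y) = 100 (S(Y) = (6 + 4)² = 10² = 100)
u = 1/86 (u = 1/(100 - 14) = 1/86 ≈ 0.011628)
(u + C)² = (1/86 + 15/8)² = (649/344)² = 421201/118336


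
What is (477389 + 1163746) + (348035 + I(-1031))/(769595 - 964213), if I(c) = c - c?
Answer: 319394063395/194618 ≈ 1.6411e+6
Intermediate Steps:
I(c) = 0
(477389 + 1163746) + (348035 + I(-1031))/(769595 - 964213) = (477389 + 1163746) + (348035 + 0)/(769595 - 964213) = 1641135 + 348035/(-194618) = 1641135 + 348035*(-1/194618) = 1641135 - 348035/194618 = 319394063395/194618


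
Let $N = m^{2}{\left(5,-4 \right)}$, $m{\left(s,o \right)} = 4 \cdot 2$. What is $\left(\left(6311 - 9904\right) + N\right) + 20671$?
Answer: $17142$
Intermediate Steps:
$m{\left(s,o \right)} = 8$
$N = 64$ ($N = 8^{2} = 64$)
$\left(\left(6311 - 9904\right) + N\right) + 20671 = \left(\left(6311 - 9904\right) + 64\right) + 20671 = \left(-3593 + 64\right) + 20671 = -3529 + 20671 = 17142$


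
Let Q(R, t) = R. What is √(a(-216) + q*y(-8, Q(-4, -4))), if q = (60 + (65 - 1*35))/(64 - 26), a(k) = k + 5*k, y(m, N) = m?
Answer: 6*I*√13186/19 ≈ 36.262*I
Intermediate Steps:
a(k) = 6*k
q = 45/19 (q = (60 + (65 - 35))/38 = (60 + 30)*(1/38) = 90*(1/38) = 45/19 ≈ 2.3684)
√(a(-216) + q*y(-8, Q(-4, -4))) = √(6*(-216) + (45/19)*(-8)) = √(-1296 - 360/19) = √(-24984/19) = 6*I*√13186/19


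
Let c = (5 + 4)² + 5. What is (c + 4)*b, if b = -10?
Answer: -900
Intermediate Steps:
c = 86 (c = 9² + 5 = 81 + 5 = 86)
(c + 4)*b = (86 + 4)*(-10) = 90*(-10) = -900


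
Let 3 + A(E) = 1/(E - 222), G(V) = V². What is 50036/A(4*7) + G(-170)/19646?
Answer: -8667570862/520619 ≈ -16649.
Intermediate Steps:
A(E) = -3 + 1/(-222 + E) (A(E) = -3 + 1/(E - 222) = -3 + 1/(-222 + E))
50036/A(4*7) + G(-170)/19646 = 50036/(((667 - 12*7)/(-222 + 4*7))) + (-170)²/19646 = 50036/(((667 - 3*28)/(-222 + 28))) + 28900*(1/19646) = 50036/(((667 - 84)/(-194))) + 14450/9823 = 50036/((-1/194*583)) + 14450/9823 = 50036/(-583/194) + 14450/9823 = 50036*(-194/583) + 14450/9823 = -9706984/583 + 14450/9823 = -8667570862/520619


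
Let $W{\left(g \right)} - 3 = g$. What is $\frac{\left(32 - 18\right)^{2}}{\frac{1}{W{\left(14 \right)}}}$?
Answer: $3332$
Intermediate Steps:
$W{\left(g \right)} = 3 + g$
$\frac{\left(32 - 18\right)^{2}}{\frac{1}{W{\left(14 \right)}}} = \frac{\left(32 - 18\right)^{2}}{\frac{1}{3 + 14}} = \frac{\left(32 + \left(-23 + 5\right)\right)^{2}}{\frac{1}{17}} = \left(32 - 18\right)^{2} \frac{1}{\frac{1}{17}} = 14^{2} \cdot 17 = 196 \cdot 17 = 3332$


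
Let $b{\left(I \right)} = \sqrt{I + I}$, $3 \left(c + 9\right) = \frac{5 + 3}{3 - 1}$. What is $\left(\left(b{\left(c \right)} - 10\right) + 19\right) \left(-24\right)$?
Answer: $-216 - 8 i \sqrt{138} \approx -216.0 - 93.979 i$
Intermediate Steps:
$c = - \frac{23}{3}$ ($c = -9 + \frac{\left(5 + 3\right) \frac{1}{3 - 1}}{3} = -9 + \frac{8 \cdot \frac{1}{2}}{3} = -9 + \frac{1}{3} \cdot 4 = -9 + \frac{4}{3} = - \frac{23}{3} \approx -7.6667$)
$b{\left(I \right)} = \sqrt{2} \sqrt{I}$ ($b{\left(I \right)} = \sqrt{2 I} = \sqrt{2} \sqrt{I}$)
$\left(\left(b{\left(c \right)} - 10\right) + 19\right) \left(-24\right) = \left(\left(\sqrt{2} \sqrt{- \frac{23}{3}} - 10\right) + 19\right) \left(-24\right) = \left(\left(\sqrt{2} \frac{i \sqrt{69}}{3} - 10\right) + 19\right) \left(-24\right) = \left(\left(\frac{i \sqrt{138}}{3} - 10\right) + 19\right) \left(-24\right) = \left(\left(-10 + \frac{i \sqrt{138}}{3}\right) + 19\right) \left(-24\right) = \left(9 + \frac{i \sqrt{138}}{3}\right) \left(-24\right) = -216 - 8 i \sqrt{138}$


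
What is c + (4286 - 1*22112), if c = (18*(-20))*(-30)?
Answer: -7026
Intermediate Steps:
c = 10800 (c = -360*(-30) = 10800)
c + (4286 - 1*22112) = 10800 + (4286 - 1*22112) = 10800 + (4286 - 22112) = 10800 - 17826 = -7026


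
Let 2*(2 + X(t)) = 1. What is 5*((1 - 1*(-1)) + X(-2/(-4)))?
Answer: 5/2 ≈ 2.5000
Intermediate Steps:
X(t) = -3/2 (X(t) = -2 + (1/2)*1 = -2 + 1/2 = -3/2)
5*((1 - 1*(-1)) + X(-2/(-4))) = 5*((1 - 1*(-1)) - 3/2) = 5*((1 + 1) - 3/2) = 5*(2 - 3/2) = 5*(1/2) = 5/2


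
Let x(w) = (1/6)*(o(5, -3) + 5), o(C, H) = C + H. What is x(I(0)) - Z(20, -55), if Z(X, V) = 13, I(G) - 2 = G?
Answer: -71/6 ≈ -11.833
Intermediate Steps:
I(G) = 2 + G
x(w) = 7/6 (x(w) = (1/6)*((5 - 3) + 5) = (1*(1/6))*(2 + 5) = (1/6)*7 = 7/6)
x(I(0)) - Z(20, -55) = 7/6 - 1*13 = 7/6 - 13 = -71/6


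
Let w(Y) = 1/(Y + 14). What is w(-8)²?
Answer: 1/36 ≈ 0.027778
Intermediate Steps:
w(Y) = 1/(14 + Y)
w(-8)² = (1/(14 - 8))² = (1/6)² = (⅙)² = 1/36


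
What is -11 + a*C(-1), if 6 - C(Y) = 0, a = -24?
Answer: -155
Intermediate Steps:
C(Y) = 6 (C(Y) = 6 - 1*0 = 6 + 0 = 6)
-11 + a*C(-1) = -11 - 24*6 = -11 - 144 = -155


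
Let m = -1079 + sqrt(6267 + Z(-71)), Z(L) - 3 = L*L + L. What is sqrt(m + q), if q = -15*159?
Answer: sqrt(-3464 + 2*sqrt(2810)) ≈ 57.948*I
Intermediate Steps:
Z(L) = 3 + L + L**2 (Z(L) = 3 + (L*L + L) = 3 + (L**2 + L) = 3 + (L + L**2) = 3 + L + L**2)
m = -1079 + 2*sqrt(2810) (m = -1079 + sqrt(6267 + (3 - 71 + (-71)**2)) = -1079 + sqrt(6267 + (3 - 71 + 5041)) = -1079 + sqrt(6267 + 4973) = -1079 + sqrt(11240) = -1079 + 2*sqrt(2810) ≈ -972.98)
q = -2385
sqrt(m + q) = sqrt((-1079 + 2*sqrt(2810)) - 2385) = sqrt(-3464 + 2*sqrt(2810))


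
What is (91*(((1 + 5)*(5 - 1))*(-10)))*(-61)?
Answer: 1332240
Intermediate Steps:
(91*(((1 + 5)*(5 - 1))*(-10)))*(-61) = (91*((6*4)*(-10)))*(-61) = (91*(24*(-10)))*(-61) = (91*(-240))*(-61) = -21840*(-61) = 1332240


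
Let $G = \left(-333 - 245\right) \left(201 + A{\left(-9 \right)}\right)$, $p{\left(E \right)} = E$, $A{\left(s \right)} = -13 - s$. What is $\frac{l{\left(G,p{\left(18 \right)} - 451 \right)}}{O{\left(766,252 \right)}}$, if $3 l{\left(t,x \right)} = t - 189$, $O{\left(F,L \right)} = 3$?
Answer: $- \frac{114055}{9} \approx -12673.0$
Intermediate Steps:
$G = -113866$ ($G = \left(-333 - 245\right) \left(201 - 4\right) = - 578 \left(201 + \left(-13 + 9\right)\right) = - 578 \left(201 - 4\right) = \left(-578\right) 197 = -113866$)
$l{\left(t,x \right)} = -63 + \frac{t}{3}$ ($l{\left(t,x \right)} = \frac{t - 189}{3} = \frac{-189 + t}{3} = -63 + \frac{t}{3}$)
$\frac{l{\left(G,p{\left(18 \right)} - 451 \right)}}{O{\left(766,252 \right)}} = \frac{-63 + \frac{1}{3} \left(-113866\right)}{3} = \left(-63 - \frac{113866}{3}\right) \frac{1}{3} = \left(- \frac{114055}{3}\right) \frac{1}{3} = - \frac{114055}{9}$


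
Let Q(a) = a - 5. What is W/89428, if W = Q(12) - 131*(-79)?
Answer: 2589/22357 ≈ 0.11580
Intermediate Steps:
Q(a) = -5 + a
W = 10356 (W = (-5 + 12) - 131*(-79) = 7 + 10349 = 10356)
W/89428 = 10356/89428 = 10356*(1/89428) = 2589/22357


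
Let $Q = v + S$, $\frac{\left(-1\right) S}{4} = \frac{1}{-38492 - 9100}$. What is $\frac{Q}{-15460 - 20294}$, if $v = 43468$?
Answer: $- \frac{517182265}{425401092} \approx -1.2158$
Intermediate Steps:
$S = \frac{1}{11898}$ ($S = - \frac{4}{-38492 - 9100} = - \frac{4}{-47592} = \left(-4\right) \left(- \frac{1}{47592}\right) = \frac{1}{11898} \approx 8.4048 \cdot 10^{-5}$)
$Q = \frac{517182265}{11898}$ ($Q = 43468 + \frac{1}{11898} = \frac{517182265}{11898} \approx 43468.0$)
$\frac{Q}{-15460 - 20294} = \frac{517182265}{11898 \left(-15460 - 20294\right)} = \frac{517182265}{11898 \left(-35754\right)} = \frac{517182265}{11898} \left(- \frac{1}{35754}\right) = - \frac{517182265}{425401092}$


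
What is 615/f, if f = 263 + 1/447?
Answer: 274905/117562 ≈ 2.3384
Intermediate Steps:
f = 117562/447 (f = 263 + 1/447 = 117562/447 ≈ 263.00)
615/f = 615/(117562/447) = 615*(447/117562) = 274905/117562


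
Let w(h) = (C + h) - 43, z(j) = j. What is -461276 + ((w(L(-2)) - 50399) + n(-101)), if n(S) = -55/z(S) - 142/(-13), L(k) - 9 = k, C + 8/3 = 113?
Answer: -2015149855/3939 ≈ -5.1159e+5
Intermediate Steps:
C = 331/3 (C = -8/3 + 113 = 331/3 ≈ 110.33)
L(k) = 9 + k
w(h) = 202/3 + h (w(h) = (331/3 + h) - 43 = 202/3 + h)
n(S) = 142/13 - 55/S (n(S) = -55/S - 142/(-13) = -55/S - 142*(-1/13) = -55/S + 142/13 = 142/13 - 55/S)
-461276 + ((w(L(-2)) - 50399) + n(-101)) = -461276 + (((202/3 + (9 - 2)) - 50399) + (142/13 - 55/(-101))) = -461276 + (((202/3 + 7) - 50399) + (142/13 - 55*(-1/101))) = -461276 + ((223/3 - 50399) + (142/13 + 55/101)) = -461276 + (-150974/3 + 15057/1313) = -461276 - 198183691/3939 = -2015149855/3939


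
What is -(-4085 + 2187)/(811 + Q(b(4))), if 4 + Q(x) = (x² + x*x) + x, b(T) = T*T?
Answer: 1898/1335 ≈ 1.4217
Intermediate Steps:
b(T) = T²
Q(x) = -4 + x + 2*x² (Q(x) = -4 + ((x² + x*x) + x) = -4 + ((x² + x²) + x) = -4 + (2*x² + x) = -4 + (x + 2*x²) = -4 + x + 2*x²)
-(-4085 + 2187)/(811 + Q(b(4))) = -(-4085 + 2187)/(811 + (-4 + 4² + 2*(4²)²)) = -(-1898)/(811 + (-4 + 16 + 2*16²)) = -(-1898)/(811 + (-4 + 16 + 2*256)) = -(-1898)/(811 + (-4 + 16 + 512)) = -(-1898)/(811 + 524) = -(-1898)/1335 = -1*(-1898/1335) = 1898/1335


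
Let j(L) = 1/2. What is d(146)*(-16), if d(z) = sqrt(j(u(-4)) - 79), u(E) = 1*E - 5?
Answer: -8*I*sqrt(314) ≈ -141.76*I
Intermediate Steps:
u(E) = -5 + E (u(E) = E - 5 = -5 + E)
j(L) = 1/2
d(z) = I*sqrt(314)/2 (d(z) = sqrt(1/2 - 79) = sqrt(-157/2) = I*sqrt(314)/2)
d(146)*(-16) = (I*sqrt(314)/2)*(-16) = -8*I*sqrt(314)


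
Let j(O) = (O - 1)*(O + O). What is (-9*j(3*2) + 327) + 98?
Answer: -115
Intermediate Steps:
j(O) = 2*O*(-1 + O) (j(O) = (-1 + O)*(2*O) = 2*O*(-1 + O))
(-9*j(3*2) + 327) + 98 = (-18*3*2*(-1 + 3*2) + 327) + 98 = (-18*6*(-1 + 6) + 327) + 98 = (-18*6*5 + 327) + 98 = (-9*60 + 327) + 98 = (-540 + 327) + 98 = -213 + 98 = -115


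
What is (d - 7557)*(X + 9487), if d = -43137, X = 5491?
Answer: -759294732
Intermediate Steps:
(d - 7557)*(X + 9487) = (-43137 - 7557)*(5491 + 9487) = -50694*14978 = -759294732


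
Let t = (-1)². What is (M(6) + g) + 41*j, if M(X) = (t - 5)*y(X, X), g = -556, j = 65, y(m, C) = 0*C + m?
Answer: 2085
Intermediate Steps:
y(m, C) = m (y(m, C) = 0 + m = m)
t = 1
M(X) = -4*X (M(X) = (1 - 5)*X = -4*X)
(M(6) + g) + 41*j = (-4*6 - 556) + 41*65 = (-24 - 556) + 2665 = -580 + 2665 = 2085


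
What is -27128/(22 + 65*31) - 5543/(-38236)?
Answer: -1025975117/77886732 ≈ -13.173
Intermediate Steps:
-27128/(22 + 65*31) - 5543/(-38236) = -27128/(22 + 2015) - 5543*(-1/38236) = -27128/2037 + 5543/38236 = -1025975117/77886732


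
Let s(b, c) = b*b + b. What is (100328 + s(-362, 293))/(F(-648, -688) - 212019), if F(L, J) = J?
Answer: -231010/212707 ≈ -1.0860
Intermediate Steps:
s(b, c) = b + b² (s(b, c) = b² + b = b + b²)
(100328 + s(-362, 293))/(F(-648, -688) - 212019) = (100328 - 362*(1 - 362))/(-688 - 212019) = (100328 - 362*(-361))/(-212707) = (100328 + 130682)*(-1/212707) = 231010*(-1/212707) = -231010/212707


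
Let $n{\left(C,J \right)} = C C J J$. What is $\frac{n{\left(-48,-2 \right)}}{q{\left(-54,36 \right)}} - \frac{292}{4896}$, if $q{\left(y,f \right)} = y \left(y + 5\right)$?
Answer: $\frac{205319}{59976} \approx 3.4234$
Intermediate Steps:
$n{\left(C,J \right)} = C^{2} J^{2}$ ($n{\left(C,J \right)} = C^{2} J J = J C^{2} J = C^{2} J^{2}$)
$q{\left(y,f \right)} = y \left(5 + y\right)$
$\frac{n{\left(-48,-2 \right)}}{q{\left(-54,36 \right)}} - \frac{292}{4896} = \frac{\left(-48\right)^{2} \left(-2\right)^{2}}{\left(-54\right) \left(5 - 54\right)} - \frac{292}{4896} = \frac{2304 \cdot 4}{\left(-54\right) \left(-49\right)} - \frac{73}{1224} = \frac{9216}{2646} - \frac{73}{1224} = 9216 \cdot \frac{1}{2646} - \frac{73}{1224} = \frac{512}{147} - \frac{73}{1224} = \frac{205319}{59976}$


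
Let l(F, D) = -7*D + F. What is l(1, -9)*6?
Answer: 384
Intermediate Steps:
l(F, D) = F - 7*D
l(1, -9)*6 = (1 - 7*(-9))*6 = (1 + 63)*6 = 64*6 = 384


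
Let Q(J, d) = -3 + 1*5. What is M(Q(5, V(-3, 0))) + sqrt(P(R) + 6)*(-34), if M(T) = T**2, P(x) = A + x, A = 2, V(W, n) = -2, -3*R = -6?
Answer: 4 - 34*sqrt(10) ≈ -103.52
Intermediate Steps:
R = 2 (R = -1/3*(-6) = 2)
Q(J, d) = 2 (Q(J, d) = -3 + 5 = 2)
P(x) = 2 + x
M(Q(5, V(-3, 0))) + sqrt(P(R) + 6)*(-34) = 2**2 + sqrt((2 + 2) + 6)*(-34) = 4 + sqrt(4 + 6)*(-34) = 4 + sqrt(10)*(-34) = 4 - 34*sqrt(10)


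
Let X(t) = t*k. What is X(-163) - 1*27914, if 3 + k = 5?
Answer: -28240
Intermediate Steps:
k = 2 (k = -3 + 5 = 2)
X(t) = 2*t (X(t) = t*2 = 2*t)
X(-163) - 1*27914 = 2*(-163) - 1*27914 = -326 - 27914 = -28240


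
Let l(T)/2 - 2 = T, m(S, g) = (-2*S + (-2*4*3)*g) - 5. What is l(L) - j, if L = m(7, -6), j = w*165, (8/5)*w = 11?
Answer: -7043/8 ≈ -880.38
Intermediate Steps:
w = 55/8 (w = (5/8)*11 = 55/8 ≈ 6.8750)
m(S, g) = -5 - 24*g - 2*S (m(S, g) = (-2*S + (-8*3)*g) - 5 = (-2*S - 24*g) - 5 = (-24*g - 2*S) - 5 = -5 - 24*g - 2*S)
j = 9075/8 (j = (55/8)*165 = 9075/8 ≈ 1134.4)
L = 125 (L = -5 - 24*(-6) - 2*7 = -5 + 144 - 14 = 125)
l(T) = 4 + 2*T
l(L) - j = (4 + 2*125) - 1*9075/8 = (4 + 250) - 9075/8 = 254 - 9075/8 = -7043/8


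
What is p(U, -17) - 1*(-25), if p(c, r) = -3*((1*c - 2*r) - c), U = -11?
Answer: -77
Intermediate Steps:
p(c, r) = 6*r (p(c, r) = -3*((c - 2*r) - c) = -(-6)*r = 6*r)
p(U, -17) - 1*(-25) = 6*(-17) - 1*(-25) = -102 + 25 = -77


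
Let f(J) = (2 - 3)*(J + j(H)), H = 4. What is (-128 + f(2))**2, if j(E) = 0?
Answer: 16900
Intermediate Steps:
f(J) = -J (f(J) = (2 - 3)*(J + 0) = -J)
(-128 + f(2))**2 = (-128 - 1*2)**2 = (-128 - 2)**2 = (-130)**2 = 16900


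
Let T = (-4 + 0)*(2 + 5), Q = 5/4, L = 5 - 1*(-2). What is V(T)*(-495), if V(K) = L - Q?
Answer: -11385/4 ≈ -2846.3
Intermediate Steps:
L = 7 (L = 5 + 2 = 7)
Q = 5/4 (Q = 5*(¼) = 5/4 ≈ 1.2500)
T = -28 (T = -4*7 = -28)
V(K) = 23/4 (V(K) = 7 - 1*5/4 = 7 - 5/4 = 23/4)
V(T)*(-495) = (23/4)*(-495) = -11385/4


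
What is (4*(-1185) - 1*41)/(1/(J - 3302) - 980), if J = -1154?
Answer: 21304136/4366881 ≈ 4.8786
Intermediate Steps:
(4*(-1185) - 1*41)/(1/(J - 3302) - 980) = (4*(-1185) - 1*41)/(1/(-1154 - 3302) - 980) = (-4740 - 41)/(1/(-4456) - 980) = -4781/(-1/4456 - 980) = -4781/(-4366881/4456) = -4781*(-4456/4366881) = 21304136/4366881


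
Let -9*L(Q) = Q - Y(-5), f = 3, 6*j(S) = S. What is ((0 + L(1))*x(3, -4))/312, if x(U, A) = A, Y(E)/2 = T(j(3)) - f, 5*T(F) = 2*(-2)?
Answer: 43/3510 ≈ 0.012251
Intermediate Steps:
j(S) = S/6
T(F) = -⅘ (T(F) = (2*(-2))/5 = (⅕)*(-4) = -⅘)
Y(E) = -38/5 (Y(E) = 2*(-⅘ - 1*3) = 2*(-⅘ - 3) = 2*(-19/5) = -38/5)
L(Q) = -38/45 - Q/9 (L(Q) = -(Q - 1*(-38/5))/9 = -(Q + 38/5)/9 = -(38/5 + Q)/9 = -38/45 - Q/9)
((0 + L(1))*x(3, -4))/312 = ((0 + (-38/45 - ⅑*1))*(-4))/312 = ((0 + (-38/45 - ⅑))*(-4))*(1/312) = ((0 - 43/45)*(-4))*(1/312) = -43/45*(-4)*(1/312) = (172/45)*(1/312) = 43/3510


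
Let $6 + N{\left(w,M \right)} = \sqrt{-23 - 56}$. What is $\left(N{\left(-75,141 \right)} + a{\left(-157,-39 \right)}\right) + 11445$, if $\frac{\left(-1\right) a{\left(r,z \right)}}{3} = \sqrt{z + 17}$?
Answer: $11439 + i \sqrt{79} - 3 i \sqrt{22} \approx 11439.0 - 5.1831 i$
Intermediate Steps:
$N{\left(w,M \right)} = -6 + i \sqrt{79}$ ($N{\left(w,M \right)} = -6 + \sqrt{-23 - 56} = -6 + \sqrt{-79} = -6 + i \sqrt{79}$)
$a{\left(r,z \right)} = - 3 \sqrt{17 + z}$ ($a{\left(r,z \right)} = - 3 \sqrt{z + 17} = - 3 \sqrt{17 + z}$)
$\left(N{\left(-75,141 \right)} + a{\left(-157,-39 \right)}\right) + 11445 = \left(\left(-6 + i \sqrt{79}\right) - 3 \sqrt{17 - 39}\right) + 11445 = \left(\left(-6 + i \sqrt{79}\right) - 3 \sqrt{-22}\right) + 11445 = \left(\left(-6 + i \sqrt{79}\right) - 3 i \sqrt{22}\right) + 11445 = \left(-6 + i \sqrt{79} - 3 i \sqrt{22}\right) + 11445 = 11439 + i \sqrt{79} - 3 i \sqrt{22}$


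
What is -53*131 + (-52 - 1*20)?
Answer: -7015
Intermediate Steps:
-53*131 + (-52 - 1*20) = -6943 + (-52 - 20) = -6943 - 72 = -7015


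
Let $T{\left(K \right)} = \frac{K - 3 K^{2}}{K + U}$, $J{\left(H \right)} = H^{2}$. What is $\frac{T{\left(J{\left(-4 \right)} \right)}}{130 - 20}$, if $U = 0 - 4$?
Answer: $- \frac{94}{165} \approx -0.5697$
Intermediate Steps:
$U = -4$ ($U = 0 - 4 = -4$)
$T{\left(K \right)} = \frac{K - 3 K^{2}}{-4 + K}$ ($T{\left(K \right)} = \frac{K - 3 K^{2}}{K - 4} = \frac{K - 3 K^{2}}{-4 + K}$)
$\frac{T{\left(J{\left(-4 \right)} \right)}}{130 - 20} = \frac{\left(-4\right)^{2} \frac{1}{-4 + \left(-4\right)^{2}} \left(1 - 3 \left(-4\right)^{2}\right)}{130 - 20} = \frac{16 \frac{1}{-4 + 16} \left(1 - 48\right)}{110} = \frac{16 \cdot \frac{1}{12} \left(1 - 48\right)}{110} = \frac{16 \cdot \frac{1}{12} \left(-47\right)}{110} = \frac{1}{110} \left(- \frac{188}{3}\right) = - \frac{94}{165}$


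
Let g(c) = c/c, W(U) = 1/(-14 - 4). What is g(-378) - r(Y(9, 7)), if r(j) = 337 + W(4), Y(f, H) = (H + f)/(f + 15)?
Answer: -6047/18 ≈ -335.94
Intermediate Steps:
Y(f, H) = (H + f)/(15 + f)
W(U) = -1/18 (W(U) = 1/(-18) = -1/18)
r(j) = 6065/18 (r(j) = 337 - 1/18 = 6065/18)
g(c) = 1
g(-378) - r(Y(9, 7)) = 1 - 1*6065/18 = 1 - 6065/18 = -6047/18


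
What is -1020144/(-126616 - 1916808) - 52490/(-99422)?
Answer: 6521377579/6348790654 ≈ 1.0272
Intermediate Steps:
-1020144/(-126616 - 1916808) - 52490/(-99422) = -1020144/(-2043424) - 52490*(-1/99422) = -1020144*(-1/2043424) + 26245/49711 = 63759/127714 + 26245/49711 = 6521377579/6348790654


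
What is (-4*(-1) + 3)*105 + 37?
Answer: 772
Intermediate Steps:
(-4*(-1) + 3)*105 + 37 = (4 + 3)*105 + 37 = 7*105 + 37 = 735 + 37 = 772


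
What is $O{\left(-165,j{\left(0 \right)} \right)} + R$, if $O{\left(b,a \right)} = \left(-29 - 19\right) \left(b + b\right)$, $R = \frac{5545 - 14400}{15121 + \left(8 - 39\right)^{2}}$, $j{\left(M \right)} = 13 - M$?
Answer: $\frac{23157275}{1462} \approx 15839.0$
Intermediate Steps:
$R = - \frac{805}{1462}$ ($R = - \frac{8855}{15121 + \left(-31\right)^{2}} = - \frac{8855}{15121 + 961} = - \frac{8855}{16082} = \left(-8855\right) \frac{1}{16082} = - \frac{805}{1462} \approx -0.55062$)
$O{\left(b,a \right)} = - 96 b$ ($O{\left(b,a \right)} = - 48 \cdot 2 b = - 96 b$)
$O{\left(-165,j{\left(0 \right)} \right)} + R = \left(-96\right) \left(-165\right) - \frac{805}{1462} = 15840 - \frac{805}{1462} = \frac{23157275}{1462}$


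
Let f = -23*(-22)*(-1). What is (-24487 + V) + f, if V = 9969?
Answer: -15024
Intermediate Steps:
f = -506 (f = 506*(-1) = -506)
(-24487 + V) + f = (-24487 + 9969) - 506 = -14518 - 506 = -15024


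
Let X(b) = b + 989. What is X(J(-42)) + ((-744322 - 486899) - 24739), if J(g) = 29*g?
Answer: -1256189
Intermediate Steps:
X(b) = 989 + b
X(J(-42)) + ((-744322 - 486899) - 24739) = (989 + 29*(-42)) + ((-744322 - 486899) - 24739) = (989 - 1218) + (-1231221 - 24739) = -229 - 1255960 = -1256189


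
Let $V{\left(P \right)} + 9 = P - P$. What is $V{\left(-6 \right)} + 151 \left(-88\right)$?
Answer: $-13297$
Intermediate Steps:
$V{\left(P \right)} = -9$ ($V{\left(P \right)} = -9 + \left(P - P\right) = -9 + 0 = -9$)
$V{\left(-6 \right)} + 151 \left(-88\right) = -9 + 151 \left(-88\right) = -9 - 13288 = -13297$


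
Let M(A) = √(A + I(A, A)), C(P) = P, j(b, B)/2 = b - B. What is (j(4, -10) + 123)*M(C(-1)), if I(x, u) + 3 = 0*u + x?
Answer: 151*I*√5 ≈ 337.65*I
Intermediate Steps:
j(b, B) = -2*B + 2*b (j(b, B) = 2*(b - B) = -2*B + 2*b)
I(x, u) = -3 + x (I(x, u) = -3 + (0*u + x) = -3 + (0 + x) = -3 + x)
M(A) = √(-3 + 2*A) (M(A) = √(A + (-3 + A)) = √(-3 + 2*A))
(j(4, -10) + 123)*M(C(-1)) = ((-2*(-10) + 2*4) + 123)*√(-3 + 2*(-1)) = ((20 + 8) + 123)*√(-3 - 2) = (28 + 123)*√(-5) = 151*(I*√5) = 151*I*√5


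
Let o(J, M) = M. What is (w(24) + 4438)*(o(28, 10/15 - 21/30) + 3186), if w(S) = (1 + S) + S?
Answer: 428862973/30 ≈ 1.4295e+7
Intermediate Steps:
w(S) = 1 + 2*S
(w(24) + 4438)*(o(28, 10/15 - 21/30) + 3186) = ((1 + 2*24) + 4438)*((10/15 - 21/30) + 3186) = ((1 + 48) + 4438)*((10*(1/15) - 21*1/30) + 3186) = (49 + 4438)*((2/3 - 7/10) + 3186) = 4487*(-1/30 + 3186) = 4487*(95579/30) = 428862973/30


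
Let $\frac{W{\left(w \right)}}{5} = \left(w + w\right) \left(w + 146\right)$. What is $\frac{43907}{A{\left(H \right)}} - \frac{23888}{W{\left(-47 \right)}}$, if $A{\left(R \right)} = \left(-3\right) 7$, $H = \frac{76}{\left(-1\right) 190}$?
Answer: $- \frac{340415177}{162855} \approx -2090.3$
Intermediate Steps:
$W{\left(w \right)} = 10 w \left(146 + w\right)$ ($W{\left(w \right)} = 5 \left(w + w\right) \left(w + 146\right) = 5 \cdot 2 w \left(146 + w\right) = 10 w \left(146 + w\right)$)
$H = - \frac{2}{5}$ ($H = \frac{76}{-190} = 76 \left(- \frac{1}{190}\right) = - \frac{2}{5} \approx -0.4$)
$A{\left(R \right)} = -21$
$\frac{43907}{A{\left(H \right)}} - \frac{23888}{W{\left(-47 \right)}} = \frac{43907}{-21} - \frac{23888}{10 \left(-47\right) \left(146 - 47\right)} = 43907 \left(- \frac{1}{21}\right) - \frac{23888}{10 \left(-47\right) 99} = - \frac{43907}{21} - \frac{23888}{-46530} = - \frac{43907}{21} - - \frac{11944}{23265} = - \frac{43907}{21} + \frac{11944}{23265} = - \frac{340415177}{162855}$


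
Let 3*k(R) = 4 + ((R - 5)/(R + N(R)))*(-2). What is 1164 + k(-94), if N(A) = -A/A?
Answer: 331922/285 ≈ 1164.6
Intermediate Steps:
N(A) = -1 (N(A) = -1*1 = -1)
k(R) = 4/3 - 2*(-5 + R)/(3*(-1 + R)) (k(R) = (4 + ((R - 5)/(R - 1))*(-2))/3 = (4 + ((-5 + R)/(-1 + R))*(-2))/3 = (4 - 2*(-5 + R)/(-1 + R))/3 = 4/3 - 2*(-5 + R)/(3*(-1 + R)))
1164 + k(-94) = 1164 + 2*(3 - 94)/(3*(-1 - 94)) = 1164 + (2/3)*(-91)/(-95) = 1164 + (2/3)*(-1/95)*(-91) = 1164 + 182/285 = 331922/285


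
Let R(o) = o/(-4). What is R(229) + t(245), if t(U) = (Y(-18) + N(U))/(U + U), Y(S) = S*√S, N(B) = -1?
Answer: -56107/980 - 27*I*√2/245 ≈ -57.252 - 0.15585*I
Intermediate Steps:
R(o) = -o/4 (R(o) = o*(-¼) = -o/4)
Y(S) = S^(3/2)
t(U) = (-1 - 54*I*√2)/(2*U) (t(U) = ((-18)^(3/2) - 1)/(U + U) = (-54*I*√2 - 1)/((2*U)) = (-1 - 54*I*√2)*(1/(2*U)) = (-1 - 54*I*√2)/(2*U))
R(229) + t(245) = -¼*229 + (½)*(-1 - 54*I*√2)/245 = -229/4 + (½)*(1/245)*(-1 - 54*I*√2) = -229/4 + (-1/490 - 27*I*√2/245) = -56107/980 - 27*I*√2/245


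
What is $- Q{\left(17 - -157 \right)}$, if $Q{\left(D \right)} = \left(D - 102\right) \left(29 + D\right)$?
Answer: $-14616$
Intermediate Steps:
$Q{\left(D \right)} = \left(-102 + D\right) \left(29 + D\right)$
$- Q{\left(17 - -157 \right)} = - (-2958 + \left(17 - -157\right)^{2} - 73 \left(17 - -157\right)) = - (-2958 + \left(17 + 157\right)^{2} - 73 \left(17 + 157\right)) = - (-2958 + 174^{2} - 12702) = - (-2958 + 30276 - 12702) = \left(-1\right) 14616 = -14616$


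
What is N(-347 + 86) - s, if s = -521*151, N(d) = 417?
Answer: 79088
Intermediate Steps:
s = -78671
N(-347 + 86) - s = 417 - 1*(-78671) = 417 + 78671 = 79088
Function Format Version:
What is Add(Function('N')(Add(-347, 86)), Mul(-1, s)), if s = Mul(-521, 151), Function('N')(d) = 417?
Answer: 79088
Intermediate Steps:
s = -78671
Add(Function('N')(Add(-347, 86)), Mul(-1, s)) = Add(417, Mul(-1, -78671)) = Add(417, 78671) = 79088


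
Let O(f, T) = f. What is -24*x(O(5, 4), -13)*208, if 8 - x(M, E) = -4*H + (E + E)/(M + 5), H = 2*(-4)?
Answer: 534144/5 ≈ 1.0683e+5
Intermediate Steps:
H = -8
x(M, E) = -24 - 2*E/(5 + M) (x(M, E) = 8 - (-4*(-8) + (E + E)/(M + 5)) = 8 - (32 + (2*E)/(5 + M)) = 8 - (32 + 2*E/(5 + M)) = 8 + (-32 - 2*E/(5 + M)) = -24 - 2*E/(5 + M))
-24*x(O(5, 4), -13)*208 = -48*(-60 - 1*(-13) - 12*5)/(5 + 5)*208 = -48*(-60 + 13 - 60)/10*208 = -48*(-107)/10*208 = -24*(-107/5)*208 = (2568/5)*208 = 534144/5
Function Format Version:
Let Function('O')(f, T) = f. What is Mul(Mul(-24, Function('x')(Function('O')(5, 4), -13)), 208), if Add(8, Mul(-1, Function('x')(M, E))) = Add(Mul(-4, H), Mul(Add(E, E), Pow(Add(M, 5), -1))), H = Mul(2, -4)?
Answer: Rational(534144, 5) ≈ 1.0683e+5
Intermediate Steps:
H = -8
Function('x')(M, E) = Add(-24, Mul(-2, E, Pow(Add(5, M), -1))) (Function('x')(M, E) = Add(8, Mul(-1, Add(Mul(-4, -8), Mul(Add(E, E), Pow(Add(M, 5), -1))))) = Add(8, Mul(-1, Add(32, Mul(Mul(2, E), Pow(Add(5, M), -1))))) = Add(8, Mul(-1, Add(32, Mul(2, E, Pow(Add(5, M), -1))))) = Add(8, Add(-32, Mul(-2, E, Pow(Add(5, M), -1)))) = Add(-24, Mul(-2, E, Pow(Add(5, M), -1))))
Mul(Mul(-24, Function('x')(Function('O')(5, 4), -13)), 208) = Mul(Mul(-24, Mul(2, Pow(Add(5, 5), -1), Add(-60, Mul(-1, -13), Mul(-12, 5)))), 208) = Mul(Mul(-24, Mul(2, Pow(10, -1), Add(-60, 13, -60))), 208) = Mul(Mul(-24, Mul(2, Rational(1, 10), -107)), 208) = Mul(Mul(-24, Rational(-107, 5)), 208) = Mul(Rational(2568, 5), 208) = Rational(534144, 5)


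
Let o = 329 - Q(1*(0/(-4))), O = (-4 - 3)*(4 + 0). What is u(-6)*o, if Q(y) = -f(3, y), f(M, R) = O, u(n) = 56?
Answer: 16856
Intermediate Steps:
O = -28 (O = -7*4 = -28)
f(M, R) = -28
Q(y) = 28 (Q(y) = -1*(-28) = 28)
o = 301 (o = 329 - 1*28 = 329 - 28 = 301)
u(-6)*o = 56*301 = 16856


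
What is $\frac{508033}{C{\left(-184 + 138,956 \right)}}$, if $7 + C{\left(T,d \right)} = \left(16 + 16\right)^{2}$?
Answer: $\frac{508033}{1017} \approx 499.54$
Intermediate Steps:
$C{\left(T,d \right)} = 1017$ ($C{\left(T,d \right)} = -7 + \left(16 + 16\right)^{2} = -7 + 32^{2} = -7 + 1024 = 1017$)
$\frac{508033}{C{\left(-184 + 138,956 \right)}} = \frac{508033}{1017}$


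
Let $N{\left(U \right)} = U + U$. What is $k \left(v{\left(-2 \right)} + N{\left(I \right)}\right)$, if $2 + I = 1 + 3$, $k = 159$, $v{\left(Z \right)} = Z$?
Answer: $318$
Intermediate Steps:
$I = 2$ ($I = -2 + \left(1 + 3\right) = -2 + 4 = 2$)
$N{\left(U \right)} = 2 U$
$k \left(v{\left(-2 \right)} + N{\left(I \right)}\right) = 159 \left(-2 + 2 \cdot 2\right) = 159 \left(-2 + 4\right) = 159 \cdot 2 = 318$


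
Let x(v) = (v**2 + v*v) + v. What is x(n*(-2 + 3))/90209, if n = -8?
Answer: 120/90209 ≈ 0.0013302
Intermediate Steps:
x(v) = v + 2*v**2 (x(v) = (v**2 + v**2) + v = 2*v**2 + v = v + 2*v**2)
x(n*(-2 + 3))/90209 = ((-8*(-2 + 3))*(1 + 2*(-8*(-2 + 3))))/90209 = ((-8*1)*(1 + 2*(-8*1)))*(1/90209) = -8*(1 + 2*(-8))*(1/90209) = -8*(1 - 16)*(1/90209) = -8*(-15)*(1/90209) = 120*(1/90209) = 120/90209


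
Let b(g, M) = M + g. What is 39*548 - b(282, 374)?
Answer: 20716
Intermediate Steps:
39*548 - b(282, 374) = 39*548 - (374 + 282) = 21372 - 1*656 = 21372 - 656 = 20716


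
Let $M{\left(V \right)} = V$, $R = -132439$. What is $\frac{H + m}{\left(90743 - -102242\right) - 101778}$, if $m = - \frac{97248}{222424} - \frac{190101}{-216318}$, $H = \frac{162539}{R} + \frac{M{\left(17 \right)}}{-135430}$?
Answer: $- \frac{7064061318900559611}{819902130667366609344005} \approx -8.6157 \cdot 10^{-6}$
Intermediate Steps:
$H = - \frac{22014908233}{17936213770}$ ($H = \frac{162539}{-132439} + \frac{17}{-135430} = 162539 \left(- \frac{1}{132439}\right) + 17 \left(- \frac{1}{135430}\right) = - \frac{162539}{132439} - \frac{17}{135430} = - \frac{22014908233}{17936213770} \approx -1.2274$)
$m = \frac{885272165}{2004763118}$ ($m = \left(-97248\right) \frac{1}{222424} - - \frac{63367}{72106} = - \frac{12156}{27803} + \frac{63367}{72106} = \frac{885272165}{2004763118} \approx 0.44158$)
$\frac{H + m}{\left(90743 - -102242\right) - 101778} = \frac{- \frac{22014908233}{17936213770} + \frac{885272165}{2004763118}}{\left(90743 - -102242\right) - 101778} = - \frac{7064061318900559611}{8989464960664933715 \left(\left(90743 + 102242\right) - 101778\right)} = - \frac{7064061318900559611}{8989464960664933715 \left(192985 - 101778\right)} = - \frac{7064061318900559611}{8989464960664933715 \cdot 91207} = \left(- \frac{7064061318900559611}{8989464960664933715}\right) \frac{1}{91207} = - \frac{7064061318900559611}{819902130667366609344005}$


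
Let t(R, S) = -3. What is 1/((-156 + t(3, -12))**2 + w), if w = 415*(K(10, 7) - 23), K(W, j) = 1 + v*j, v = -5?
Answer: 1/1626 ≈ 0.00061501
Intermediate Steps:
K(W, j) = 1 - 5*j
w = -23655 (w = 415*((1 - 5*7) - 23) = 415*((1 - 35) - 23) = 415*(-34 - 23) = 415*(-57) = -23655)
1/((-156 + t(3, -12))**2 + w) = 1/((-156 - 3)**2 - 23655) = 1/((-159)**2 - 23655) = 1/(25281 - 23655) = 1/1626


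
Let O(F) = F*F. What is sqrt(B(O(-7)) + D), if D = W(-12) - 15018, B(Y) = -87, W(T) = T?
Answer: I*sqrt(15117) ≈ 122.95*I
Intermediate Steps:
O(F) = F**2
D = -15030 (D = -12 - 15018 = -15030)
sqrt(B(O(-7)) + D) = sqrt(-87 - 15030) = sqrt(-15117) = I*sqrt(15117)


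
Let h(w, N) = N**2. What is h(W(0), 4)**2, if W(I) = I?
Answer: 256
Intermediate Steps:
h(W(0), 4)**2 = (4**2)**2 = 16**2 = 256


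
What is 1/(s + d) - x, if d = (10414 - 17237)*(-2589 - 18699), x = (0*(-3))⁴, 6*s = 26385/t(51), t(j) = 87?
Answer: 174/25273164971 ≈ 6.8848e-9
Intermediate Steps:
s = 8795/174 (s = (26385/87)/6 = (26385*(1/87))/6 = (⅙)*(8795/29) = 8795/174 ≈ 50.546)
x = 0 (x = 0⁴ = 0)
d = 145248024 (d = -6823*(-21288) = 145248024)
1/(s + d) - x = 1/(8795/174 + 145248024) - 1*0 = 1/(25273164971/174) + 0 = 174/25273164971 + 0 = 174/25273164971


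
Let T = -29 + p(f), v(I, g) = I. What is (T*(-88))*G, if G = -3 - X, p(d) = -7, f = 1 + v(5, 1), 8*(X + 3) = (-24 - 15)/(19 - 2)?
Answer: 15444/17 ≈ 908.47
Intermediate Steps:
X = -447/136 (X = -3 + ((-24 - 15)/(19 - 2))/8 = -3 + (-39/17)/8 = -3 + (-39*1/17)/8 = -3 + (⅛)*(-39/17) = -3 - 39/136 = -447/136 ≈ -3.2868)
f = 6 (f = 1 + 5 = 6)
T = -36 (T = -29 - 7 = -36)
G = 39/136 (G = -3 - 1*(-447/136) = -3 + 447/136 = 39/136 ≈ 0.28676)
(T*(-88))*G = -36*(-88)*(39/136) = 3168*(39/136) = 15444/17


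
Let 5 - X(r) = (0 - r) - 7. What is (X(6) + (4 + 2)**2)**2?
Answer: 2916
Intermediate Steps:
X(r) = 12 + r (X(r) = 5 - ((0 - r) - 7) = 5 - (-r - 7) = 5 - (-7 - r) = 5 + (7 + r) = 12 + r)
(X(6) + (4 + 2)**2)**2 = ((12 + 6) + (4 + 2)**2)**2 = (18 + 6**2)**2 = (18 + 36)**2 = 54**2 = 2916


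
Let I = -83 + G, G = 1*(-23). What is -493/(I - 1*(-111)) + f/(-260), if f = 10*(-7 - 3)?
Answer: -6384/65 ≈ -98.215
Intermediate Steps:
G = -23
I = -106 (I = -83 - 23 = -106)
f = -100 (f = 10*(-10) = -100)
-493/(I - 1*(-111)) + f/(-260) = -493/(-106 - 1*(-111)) - 100/(-260) = -493/(-106 + 111) - 100*(-1/260) = -493/5 + 5/13 = -6384/65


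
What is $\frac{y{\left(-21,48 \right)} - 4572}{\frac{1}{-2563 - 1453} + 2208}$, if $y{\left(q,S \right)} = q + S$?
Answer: $- \frac{18252720}{8867327} \approx -2.0584$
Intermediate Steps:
$y{\left(q,S \right)} = S + q$
$\frac{y{\left(-21,48 \right)} - 4572}{\frac{1}{-2563 - 1453} + 2208} = \frac{\left(48 - 21\right) - 4572}{\frac{1}{-2563 - 1453} + 2208} = \frac{27 - 4572}{\frac{1}{-4016} + 2208} = - \frac{4545}{- \frac{1}{4016} + 2208} = - \frac{4545}{\frac{8867327}{4016}} = \left(-4545\right) \frac{4016}{8867327} = - \frac{18252720}{8867327}$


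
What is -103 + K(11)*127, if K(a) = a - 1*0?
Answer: 1294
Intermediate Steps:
K(a) = a (K(a) = a + 0 = a)
-103 + K(11)*127 = -103 + 11*127 = -103 + 1397 = 1294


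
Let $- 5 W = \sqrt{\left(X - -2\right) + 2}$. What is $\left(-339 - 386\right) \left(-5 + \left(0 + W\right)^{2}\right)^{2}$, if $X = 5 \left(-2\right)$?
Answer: $- \frac{497669}{25} \approx -19907.0$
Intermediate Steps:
$X = -10$
$W = - \frac{i \sqrt{6}}{5}$ ($W = - \frac{\sqrt{\left(-10 - -2\right) + 2}}{5} = - \frac{\sqrt{\left(-10 + 2\right) + 2}}{5} = - \frac{\sqrt{-8 + 2}}{5} = - \frac{\sqrt{-6}}{5} = - \frac{i \sqrt{6}}{5} \approx - 0.4899 i$)
$\left(-339 - 386\right) \left(-5 + \left(0 + W\right)^{2}\right)^{2} = \left(-339 - 386\right) \left(-5 + \left(0 - \frac{i \sqrt{6}}{5}\right)^{2}\right)^{2} = - 725 \left(-5 + \left(- \frac{i \sqrt{6}}{5}\right)^{2}\right)^{2} = - 725 \left(-5 - \frac{6}{25}\right)^{2} = - 725 \left(- \frac{131}{25}\right)^{2} = \left(-725\right) \frac{17161}{625} = - \frac{497669}{25}$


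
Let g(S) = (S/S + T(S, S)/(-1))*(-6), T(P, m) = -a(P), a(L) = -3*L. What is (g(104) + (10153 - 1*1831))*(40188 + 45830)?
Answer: 876351384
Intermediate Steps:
T(P, m) = 3*P (T(P, m) = -(-3)*P = 3*P)
g(S) = -6 + 18*S (g(S) = (S/S + (3*S)/(-1))*(-6) = (1 + (3*S)*(-1))*(-6) = (1 - 3*S)*(-6) = -6 + 18*S)
(g(104) + (10153 - 1*1831))*(40188 + 45830) = ((-6 + 18*104) + (10153 - 1*1831))*(40188 + 45830) = ((-6 + 1872) + (10153 - 1831))*86018 = (1866 + 8322)*86018 = 10188*86018 = 876351384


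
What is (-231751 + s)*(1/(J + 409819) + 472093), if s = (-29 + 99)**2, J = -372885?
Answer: -3955438203754413/36934 ≈ -1.0709e+11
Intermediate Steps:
s = 4900 (s = 70**2 = 4900)
(-231751 + s)*(1/(J + 409819) + 472093) = (-231751 + 4900)*(1/(-372885 + 409819) + 472093) = -226851*(1/36934 + 472093) = -226851*17436282863/36934 = -3955438203754413/36934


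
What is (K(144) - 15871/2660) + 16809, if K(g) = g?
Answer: 45079109/2660 ≈ 16947.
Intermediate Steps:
(K(144) - 15871/2660) + 16809 = (144 - 15871/2660) + 16809 = 367169/2660 + 16809 = 45079109/2660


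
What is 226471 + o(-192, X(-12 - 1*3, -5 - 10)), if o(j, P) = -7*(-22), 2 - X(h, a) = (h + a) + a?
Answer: 226625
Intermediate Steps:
X(h, a) = 2 - h - 2*a (X(h, a) = 2 - ((h + a) + a) = 2 - ((a + h) + a) = 2 - (h + 2*a) = 2 + (-h - 2*a) = 2 - h - 2*a)
o(j, P) = 154
226471 + o(-192, X(-12 - 1*3, -5 - 10)) = 226471 + 154 = 226625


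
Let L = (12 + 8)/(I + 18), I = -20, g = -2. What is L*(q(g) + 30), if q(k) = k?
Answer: -280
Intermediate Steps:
L = -10 (L = (12 + 8)/(-20 + 18) = 20/(-2) = 20*(-½) = -10)
L*(q(g) + 30) = -10*(-2 + 30) = -10*28 = -280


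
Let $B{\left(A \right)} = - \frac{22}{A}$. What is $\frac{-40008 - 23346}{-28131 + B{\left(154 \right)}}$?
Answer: $\frac{221739}{98459} \approx 2.2521$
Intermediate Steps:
$\frac{-40008 - 23346}{-28131 + B{\left(154 \right)}} = \frac{-40008 - 23346}{-28131 - \frac{22}{154}} = - \frac{63354}{-28131 - \frac{1}{7}} = - \frac{63354}{- \frac{196918}{7}} = \left(-63354\right) \left(- \frac{7}{196918}\right) = \frac{221739}{98459}$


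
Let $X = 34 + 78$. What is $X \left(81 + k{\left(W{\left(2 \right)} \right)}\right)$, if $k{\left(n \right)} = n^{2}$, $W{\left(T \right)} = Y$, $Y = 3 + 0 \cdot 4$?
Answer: $10080$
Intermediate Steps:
$X = 112$
$Y = 3$ ($Y = 3 + 0 = 3$)
$W{\left(T \right)} = 3$
$X \left(81 + k{\left(W{\left(2 \right)} \right)}\right) = 112 \left(81 + 3^{2}\right) = 112 \left(81 + 9\right) = 112 \cdot 90 = 10080$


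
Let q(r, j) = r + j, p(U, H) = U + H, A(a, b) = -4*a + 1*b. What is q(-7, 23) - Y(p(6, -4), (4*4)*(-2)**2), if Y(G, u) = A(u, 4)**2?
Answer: -63488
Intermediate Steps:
A(a, b) = b - 4*a (A(a, b) = -4*a + b = b - 4*a)
p(U, H) = H + U
Y(G, u) = (4 - 4*u)**2
q(r, j) = j + r
q(-7, 23) - Y(p(6, -4), (4*4)*(-2)**2) = (23 - 7) - 16*(-1 + (4*4)*(-2)**2)**2 = 16 - 16*(-1 + 16*4)**2 = 16 - 16*(-1 + 64)**2 = 16 - 16*63**2 = 16 - 16*3969 = 16 - 1*63504 = 16 - 63504 = -63488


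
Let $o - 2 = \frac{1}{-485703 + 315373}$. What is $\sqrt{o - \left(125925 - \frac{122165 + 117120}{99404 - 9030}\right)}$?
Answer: $\frac{i \sqrt{1864855775148884296775330}}{3848350855} \approx 354.85 i$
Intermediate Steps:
$o = \frac{340659}{170330}$ ($o = 2 + \frac{1}{-485703 + 315373} = 2 + \frac{1}{-170330} = 2 - \frac{1}{170330} = \frac{340659}{170330} \approx 2.0$)
$\sqrt{o - \left(125925 - \frac{122165 + 117120}{99404 - 9030}\right)} = \sqrt{\frac{340659}{170330} - \left(125925 - \frac{122165 + 117120}{99404 - 9030}\right)} = \sqrt{\frac{340659}{170330} - \left(125925 - \frac{239285}{90374}\right)} = \sqrt{\frac{340659}{170330} + \left(-125925 + 239285 \cdot \frac{1}{90374}\right)} = \sqrt{\frac{340659}{170330} + \left(-125925 + \frac{239285}{90374}\right)} = \sqrt{\frac{340659}{170330} - \frac{11380106665}{90374}} = \sqrt{- \frac{484585695383246}{3848350855}} = \frac{i \sqrt{1864855775148884296775330}}{3848350855}$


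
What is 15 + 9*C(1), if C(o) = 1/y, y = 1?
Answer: 24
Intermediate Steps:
C(o) = 1 (C(o) = 1/1 = 1)
15 + 9*C(1) = 15 + 9*1 = 15 + 9 = 24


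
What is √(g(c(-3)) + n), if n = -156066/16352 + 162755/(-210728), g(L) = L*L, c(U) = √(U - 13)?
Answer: I*√1556891501962181/7691572 ≈ 5.13*I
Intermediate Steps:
c(U) = √(-13 + U)
g(L) = L²
n = -317400409/30766288 (n = -156066*1/16352 + 162755*(-1/210728) = -78033/8176 - 162755/210728 = -317400409/30766288 ≈ -10.316)
√(g(c(-3)) + n) = √((√(-13 - 3))² - 317400409/30766288) = √((√(-16))² - 317400409/30766288) = √((4*I)² - 317400409/30766288) = √(-16 - 317400409/30766288) = √(-809661017/30766288) = I*√1556891501962181/7691572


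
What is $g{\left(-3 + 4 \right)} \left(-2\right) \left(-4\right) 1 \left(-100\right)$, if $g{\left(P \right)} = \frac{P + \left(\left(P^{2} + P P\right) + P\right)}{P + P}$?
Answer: $-1600$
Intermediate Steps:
$g{\left(P \right)} = \frac{2 P + 2 P^{2}}{2 P}$ ($g{\left(P \right)} = \frac{P + \left(\left(P^{2} + P^{2}\right) + P\right)}{2 P} = \left(P + \left(2 P^{2} + P\right)\right) \frac{1}{2 P} = \left(P + \left(P + 2 P^{2}\right)\right) \frac{1}{2 P} = \left(2 P + 2 P^{2}\right) \frac{1}{2 P} = \frac{2 P + 2 P^{2}}{2 P}$)
$g{\left(-3 + 4 \right)} \left(-2\right) \left(-4\right) 1 \left(-100\right) = \left(1 + \left(-3 + 4\right)\right) \left(-2\right) \left(-4\right) 1 \left(-100\right) = \left(1 + 1\right) 8 \cdot 1 \left(-100\right) = 2 \cdot 8 \left(-100\right) = 16 \left(-100\right) = -1600$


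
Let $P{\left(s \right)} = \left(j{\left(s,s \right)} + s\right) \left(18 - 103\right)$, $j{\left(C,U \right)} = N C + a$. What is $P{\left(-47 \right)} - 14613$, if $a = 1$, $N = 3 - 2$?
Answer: $-6708$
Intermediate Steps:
$N = 1$ ($N = 3 - 2 = 1$)
$j{\left(C,U \right)} = 1 + C$ ($j{\left(C,U \right)} = 1 C + 1 = C + 1 = 1 + C$)
$P{\left(s \right)} = -85 - 170 s$ ($P{\left(s \right)} = \left(\left(1 + s\right) + s\right) \left(18 - 103\right) = \left(1 + 2 s\right) \left(-85\right) = -85 - 170 s$)
$P{\left(-47 \right)} - 14613 = \left(-85 - -7990\right) - 14613 = \left(-85 + 7990\right) - 14613 = 7905 - 14613 = -6708$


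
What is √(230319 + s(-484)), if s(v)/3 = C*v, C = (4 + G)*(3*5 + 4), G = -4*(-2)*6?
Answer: I*√1204257 ≈ 1097.4*I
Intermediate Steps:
G = 48 (G = 8*6 = 48)
C = 988 (C = (4 + 48)*(3*5 + 4) = 52*(15 + 4) = 52*19 = 988)
s(v) = 2964*v (s(v) = 3*(988*v) = 2964*v)
√(230319 + s(-484)) = √(230319 + 2964*(-484)) = √(230319 - 1434576) = √(-1204257) = I*√1204257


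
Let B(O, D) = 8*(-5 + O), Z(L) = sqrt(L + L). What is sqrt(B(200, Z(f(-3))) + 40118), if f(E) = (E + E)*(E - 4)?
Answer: sqrt(41678) ≈ 204.15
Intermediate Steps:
f(E) = 2*E*(-4 + E) (f(E) = (2*E)*(-4 + E) = 2*E*(-4 + E))
Z(L) = sqrt(2)*sqrt(L) (Z(L) = sqrt(2*L) = sqrt(2)*sqrt(L))
B(O, D) = -40 + 8*O
sqrt(B(200, Z(f(-3))) + 40118) = sqrt((-40 + 8*200) + 40118) = sqrt((-40 + 1600) + 40118) = sqrt(1560 + 40118) = sqrt(41678)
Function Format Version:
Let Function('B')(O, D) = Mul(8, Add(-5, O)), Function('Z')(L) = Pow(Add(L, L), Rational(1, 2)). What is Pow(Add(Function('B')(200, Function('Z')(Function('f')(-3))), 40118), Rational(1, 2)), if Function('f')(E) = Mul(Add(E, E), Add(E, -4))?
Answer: Pow(41678, Rational(1, 2)) ≈ 204.15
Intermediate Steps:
Function('f')(E) = Mul(2, E, Add(-4, E)) (Function('f')(E) = Mul(Mul(2, E), Add(-4, E)) = Mul(2, E, Add(-4, E)))
Function('Z')(L) = Mul(Pow(2, Rational(1, 2)), Pow(L, Rational(1, 2))) (Function('Z')(L) = Pow(Mul(2, L), Rational(1, 2)) = Mul(Pow(2, Rational(1, 2)), Pow(L, Rational(1, 2))))
Function('B')(O, D) = Add(-40, Mul(8, O))
Pow(Add(Function('B')(200, Function('Z')(Function('f')(-3))), 40118), Rational(1, 2)) = Pow(Add(Add(-40, Mul(8, 200)), 40118), Rational(1, 2)) = Pow(Add(Add(-40, 1600), 40118), Rational(1, 2)) = Pow(Add(1560, 40118), Rational(1, 2)) = Pow(41678, Rational(1, 2))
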